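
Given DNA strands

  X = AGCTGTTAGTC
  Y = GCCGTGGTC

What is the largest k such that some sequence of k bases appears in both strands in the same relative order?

Let dp[i][j] be the LCS length of the first i bases of X and the first j bases of Y. dp[i][j] = dp[i-1][j-1]+1 when the i-th and j-th bases match, else max(dp[i-1][j], dp[i][j-1]).
    ·  G  C  C  G  T  G  G  T  C
 ·  0  0  0  0  0  0  0  0  0  0
 A  0  0  0  0  0  0  0  0  0  0
 G  0  1  1  1  1  1  1  1  1  1
 C  0  1  2  2  2  2  2  2  2  2
 T  0  1  2  2  2  3  3  3  3  3
 G  0  1  2  2  3  3  4  4  4  4
 T  0  1  2  2  3  4  4  4  5  5
 T  0  1  2  2  3  4  4  4  5  5
 A  0  1  2  2  3  4  4  4  5  5
 G  0  1  2  2  3  4  5  5  5  5
 T  0  1  2  2  3  4  5  5  6  6
 C  0  1  2  3  3  4  5  5  6  7
dp[11][9] = 7. One LCS (by backtracking along matches): GCTGGTC.

7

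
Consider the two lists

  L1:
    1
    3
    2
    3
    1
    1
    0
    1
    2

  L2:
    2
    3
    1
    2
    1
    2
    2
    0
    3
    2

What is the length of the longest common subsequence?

6

Let dp[i][j] be the LCS length of the first i values of L1 and the first j values of L2. dp[i][j] = dp[i-1][j-1]+1 when the i-th and j-th values match, else max(dp[i-1][j], dp[i][j-1]).
    ·  2  3  1  2  1  2  2  0  3  2
 ·  0  0  0  0  0  0  0  0  0  0  0
 1  0  0  0  1  1  1  1  1  1  1  1
 3  0  0  1  1  1  1  1  1  1  2  2
 2  0  1  1  1  2  2  2  2  2  2  3
 3  0  1  2  2  2  2  2  2  2  3  3
 1  0  1  2  3  3  3  3  3  3  3  3
 1  0  1  2  3  3  4  4  4  4  4  4
 0  0  1  2  3  3  4  4  4  5  5  5
 1  0  1  2  3  3  4  4  4  5  5  5
 2  0  1  2  3  4  4  5  5  5  5  6
dp[9][10] = 6. One LCS (by backtracking along matches): 2, 3, 1, 1, 0, 2.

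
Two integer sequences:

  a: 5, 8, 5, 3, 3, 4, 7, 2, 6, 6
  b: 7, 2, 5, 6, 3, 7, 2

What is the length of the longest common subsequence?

4

Taking 5 at a[1]=b[3], then 3 at a[5]=b[5], then 7 at a[7]=b[6], then 2 at a[8]=b[7] gives a common subsequence of length 4. Since dp[10][7] = 4, nothing longer is possible.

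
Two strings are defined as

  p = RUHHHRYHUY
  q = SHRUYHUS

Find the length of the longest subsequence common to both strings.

5

One common subsequence of length 5: R (p #1, q #3) → U (p #2, q #4) → Y (p #7, q #5) → H (p #8, q #6) → U (p #9, q #7), and the DP table's final entry dp[10][8] is also 5, so no common subsequence is longer.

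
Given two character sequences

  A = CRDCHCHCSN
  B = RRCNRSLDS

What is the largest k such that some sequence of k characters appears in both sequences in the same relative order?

Let dp[i][j] be the LCS length of the first i characters of A and the first j characters of B. dp[i][j] = dp[i-1][j-1]+1 when the i-th and j-th characters match, else max(dp[i-1][j], dp[i][j-1]).
    ·  R  R  C  N  R  S  L  D  S
 ·  0  0  0  0  0  0  0  0  0  0
 C  0  0  0  1  1  1  1  1  1  1
 R  0  1  1  1  1  2  2  2  2  2
 D  0  1  1  1  1  2  2  2  3  3
 C  0  1  1  2  2  2  2  2  3  3
 H  0  1  1  2  2  2  2  2  3  3
 C  0  1  1  2  2  2  2  2  3  3
 H  0  1  1  2  2  2  2  2  3  3
 C  0  1  1  2  2  2  2  2  3  3
 S  0  1  1  2  2  2  3  3  3  4
 N  0  1  1  2  3  3  3  3  3  4
dp[10][9] = 4. One LCS (by backtracking along matches): CRDS.

4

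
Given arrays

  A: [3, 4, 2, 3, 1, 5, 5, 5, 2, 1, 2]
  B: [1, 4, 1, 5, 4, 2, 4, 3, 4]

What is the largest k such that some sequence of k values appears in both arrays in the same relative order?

4

Let dp[i][j] be the LCS length of the first i values of A and the first j values of B. dp[i][j] = dp[i-1][j-1]+1 when the i-th and j-th values match, else max(dp[i-1][j], dp[i][j-1]).
    ·  1  4  1  5  4  2  4  3  4
 ·  0  0  0  0  0  0  0  0  0  0
 3  0  0  0  0  0  0  0  0  1  1
 4  0  0  1  1  1  1  1  1  1  2
 2  0  0  1  1  1  1  2  2  2  2
 3  0  0  1  1  1  1  2  2  3  3
 1  0  1  1  2  2  2  2  2  3  3
 5  0  1  1  2  3  3  3  3  3  3
 5  0  1  1  2  3  3  3  3  3  3
 5  0  1  1  2  3  3  3  3  3  3
 2  0  1  1  2  3  3  4  4  4  4
 1  0  1  1  2  3  3  4  4  4  4
 2  0  1  1  2  3  3  4  4  4  4
dp[11][9] = 4. One LCS (by backtracking along matches): 4, 1, 5, 2.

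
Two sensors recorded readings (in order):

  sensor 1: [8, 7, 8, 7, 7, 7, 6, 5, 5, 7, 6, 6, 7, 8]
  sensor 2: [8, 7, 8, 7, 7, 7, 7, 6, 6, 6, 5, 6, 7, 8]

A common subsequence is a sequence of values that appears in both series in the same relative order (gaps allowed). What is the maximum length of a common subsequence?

11

Taking 8 at sensor 1[1]=sensor 2[1], 7 at sensor 1[2]=sensor 2[2], 8 at sensor 1[3]=sensor 2[3], 7 at sensor 1[4]=sensor 2[5], 7 at sensor 1[5]=sensor 2[6], 7 at sensor 1[6]=sensor 2[7], 6 at sensor 1[7]=sensor 2[10], 5 at sensor 1[9]=sensor 2[11], 6 at sensor 1[12]=sensor 2[12], 7 at sensor 1[13]=sensor 2[13], 8 at sensor 1[14]=sensor 2[14] gives a common subsequence of length 11. Since dp[14][14] = 11, nothing longer is possible.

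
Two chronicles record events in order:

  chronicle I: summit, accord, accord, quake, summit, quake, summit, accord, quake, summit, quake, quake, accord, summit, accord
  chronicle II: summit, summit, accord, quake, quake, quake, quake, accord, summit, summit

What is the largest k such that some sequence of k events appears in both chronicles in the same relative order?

8

Pick summit (chronicle I #1, chronicle II #2); then accord (chronicle I #3, chronicle II #3); then quake (chronicle I #6, chronicle II #4); then quake (chronicle I #9, chronicle II #5); then quake (chronicle I #11, chronicle II #6); then quake (chronicle I #12, chronicle II #7); then accord (chronicle I #13, chronicle II #8); then summit (chronicle I #14, chronicle II #10); all 8 events appear in both, in order. Since dp[15][10] = 8, nothing longer is possible.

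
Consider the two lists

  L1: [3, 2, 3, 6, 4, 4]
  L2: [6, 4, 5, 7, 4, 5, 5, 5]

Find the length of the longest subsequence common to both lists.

3

Let dp[i][j] be the LCS length of the first i values of L1 and the first j values of L2. dp[i][j] = dp[i-1][j-1]+1 when the i-th and j-th values match, else max(dp[i-1][j], dp[i][j-1]).
    ·  6  4  5  7  4  5  5  5
 ·  0  0  0  0  0  0  0  0  0
 3  0  0  0  0  0  0  0  0  0
 2  0  0  0  0  0  0  0  0  0
 3  0  0  0  0  0  0  0  0  0
 6  0  1  1  1  1  1  1  1  1
 4  0  1  2  2  2  2  2  2  2
 4  0  1  2  2  2  3  3  3  3
dp[6][8] = 3. One LCS (by backtracking along matches): 6, 4, 4.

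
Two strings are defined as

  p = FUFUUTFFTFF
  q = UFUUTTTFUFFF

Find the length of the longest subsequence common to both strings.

9

Let dp[i][j] be the LCS length of the first i characters of p and the first j characters of q. dp[i][j] = dp[i-1][j-1]+1 when the i-th and j-th characters match, else max(dp[i-1][j], dp[i][j-1]).
    ·  U  F  U  U  T  T  T  F  U  F  F  F
 ·  0  0  0  0  0  0  0  0  0  0  0  0  0
 F  0  0  1  1  1  1  1  1  1  1  1  1  1
 U  0  1  1  2  2  2  2  2  2  2  2  2  2
 F  0  1  2  2  2  2  2  2  3  3  3  3  3
 U  0  1  2  3  3  3  3  3  3  4  4  4  4
 U  0  1  2  3  4  4  4  4  4  4  4  4  4
 T  0  1  2  3  4  5  5  5  5  5  5  5  5
 F  0  1  2  3  4  5  5  5  6  6  6  6  6
 F  0  1  2  3  4  5  5  5  6  6  7  7  7
 T  0  1  2  3  4  5  6  6  6  6  7  7  7
 F  0  1  2  3  4  5  6  6  7  7  7  8  8
 F  0  1  2  3  4  5  6  6  7  7  8  8  9
dp[11][12] = 9. One LCS (by backtracking along matches): UFUUTFFFF.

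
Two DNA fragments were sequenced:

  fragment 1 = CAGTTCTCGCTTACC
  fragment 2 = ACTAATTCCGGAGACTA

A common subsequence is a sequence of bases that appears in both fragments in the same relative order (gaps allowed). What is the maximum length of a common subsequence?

Taking C [1,2], then A [2,5], then T [4,6], then T [5,7], then C [6,8], then C [8,9], then G [9,13], then C [10,15], then T [12,16], then A [13,17] gives a common subsequence of length 10, and the DP table's final entry dp[15][17] is also 10, so no common subsequence is longer.

10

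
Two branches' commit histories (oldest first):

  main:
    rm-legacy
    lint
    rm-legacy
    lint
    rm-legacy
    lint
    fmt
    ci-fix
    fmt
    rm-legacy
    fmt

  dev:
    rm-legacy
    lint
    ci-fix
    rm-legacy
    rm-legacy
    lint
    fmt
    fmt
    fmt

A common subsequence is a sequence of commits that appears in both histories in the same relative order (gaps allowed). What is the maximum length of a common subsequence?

8

Match rm-legacy (main #1, dev #1); then lint (main #2, dev #2); then rm-legacy (main #3, dev #4); then rm-legacy (main #5, dev #5); then lint (main #6, dev #6); then fmt (main #7, dev #7); then fmt (main #9, dev #8); then fmt (main #11, dev #9) — 8 commits in the same relative order in both. Since dp[11][9] = 8, nothing longer is possible.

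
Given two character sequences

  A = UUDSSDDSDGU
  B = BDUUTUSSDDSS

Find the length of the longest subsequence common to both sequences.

Taking U (A #1, B #4) → U (A #2, B #6) → S (A #4, B #7) → S (A #5, B #8) → D (A #6, B #9) → D (A #7, B #10) → S (A #8, B #12) gives a common subsequence of length 7. dp[11][12] = 7 confirms this is the maximum.

7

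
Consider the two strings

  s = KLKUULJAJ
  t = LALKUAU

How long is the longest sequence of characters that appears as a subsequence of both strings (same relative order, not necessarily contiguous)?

Let dp[i][j] be the LCS length of the first i characters of s and the first j characters of t. dp[i][j] = dp[i-1][j-1]+1 when the i-th and j-th characters match, else max(dp[i-1][j], dp[i][j-1]).
    ·  L  A  L  K  U  A  U
 ·  0  0  0  0  0  0  0  0
 K  0  0  0  0  1  1  1  1
 L  0  1  1  1  1  1  1  1
 K  0  1  1  1  2  2  2  2
 U  0  1  1  1  2  3  3  3
 U  0  1  1  1  2  3  3  4
 L  0  1  1  2  2  3  3  4
 J  0  1  1  2  2  3  3  4
 A  0  1  2  2  2  3  4  4
 J  0  1  2  2  2  3  4  4
dp[9][7] = 4. One LCS (by backtracking along matches): LKUU.

4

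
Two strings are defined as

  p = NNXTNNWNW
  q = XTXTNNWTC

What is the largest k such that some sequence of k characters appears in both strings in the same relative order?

Pick X at p[3]=q[3]; then T at p[4]=q[4]; then N at p[5]=q[5]; then N at p[6]=q[6]; then W at p[7]=q[7]; all 5 characters appear in both, in order. dp[9][9] = 5 confirms this is the maximum.

5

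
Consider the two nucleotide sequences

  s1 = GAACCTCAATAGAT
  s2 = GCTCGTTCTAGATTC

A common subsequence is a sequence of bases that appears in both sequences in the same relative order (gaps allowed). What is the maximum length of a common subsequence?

One common subsequence of length 10: G at s1[1]=s2[1]; then C at s1[4]=s2[2]; then C at s1[5]=s2[4]; then T at s1[6]=s2[7]; then C at s1[7]=s2[8]; then T at s1[10]=s2[9]; then A at s1[11]=s2[10]; then G at s1[12]=s2[11]; then A at s1[13]=s2[12]; then T at s1[14]=s2[14]. The LCS DP gives dp[14][15] = 10, so this is optimal.

10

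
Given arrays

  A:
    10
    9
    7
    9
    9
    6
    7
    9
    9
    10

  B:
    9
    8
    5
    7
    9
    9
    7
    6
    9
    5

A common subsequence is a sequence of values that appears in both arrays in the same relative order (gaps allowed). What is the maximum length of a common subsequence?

6

Let dp[i][j] be the LCS length of the first i values of A and the first j values of B. dp[i][j] = dp[i-1][j-1]+1 when the i-th and j-th values match, else max(dp[i-1][j], dp[i][j-1]).
    ·  9  8  5  7  9  9  7  6  9  5
 ·  0  0  0  0  0  0  0  0  0  0  0
10  0  0  0  0  0  0  0  0  0  0  0
 9  0  1  1  1  1  1  1  1  1  1  1
 7  0  1  1  1  2  2  2  2  2  2  2
 9  0  1  1  1  2  3  3  3  3  3  3
 9  0  1  1  1  2  3  4  4  4  4  4
 6  0  1  1  1  2  3  4  4  5  5  5
 7  0  1  1  1  2  3  4  5  5  5  5
 9  0  1  1  1  2  3  4  5  5  6  6
 9  0  1  1  1  2  3  4  5  5  6  6
10  0  1  1  1  2  3  4  5  5  6  6
dp[10][10] = 6. One LCS (by backtracking along matches): 9, 7, 9, 9, 6, 9.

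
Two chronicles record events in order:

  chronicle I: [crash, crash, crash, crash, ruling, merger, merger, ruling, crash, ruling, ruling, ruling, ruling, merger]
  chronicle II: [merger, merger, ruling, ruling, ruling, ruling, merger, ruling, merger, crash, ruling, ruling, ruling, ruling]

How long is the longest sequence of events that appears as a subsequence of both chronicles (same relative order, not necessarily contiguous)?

Match ruling (chronicle I #5, chronicle II #6), then merger (chronicle I #6, chronicle II #7), then merger (chronicle I #7, chronicle II #9), then crash (chronicle I #9, chronicle II #10), then ruling (chronicle I #10, chronicle II #11), then ruling (chronicle I #11, chronicle II #12), then ruling (chronicle I #12, chronicle II #13), then ruling (chronicle I #13, chronicle II #14) — 8 events in the same relative order in both. Since dp[14][14] = 8, nothing longer is possible.

8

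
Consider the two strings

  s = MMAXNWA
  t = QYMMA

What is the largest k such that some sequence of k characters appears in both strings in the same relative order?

Pick M at s[1]=t[3] → M at s[2]=t[4] → A at s[7]=t[5]; all 3 characters appear in both, in order, and the DP table's final entry dp[7][5] is also 3, so no common subsequence is longer.

3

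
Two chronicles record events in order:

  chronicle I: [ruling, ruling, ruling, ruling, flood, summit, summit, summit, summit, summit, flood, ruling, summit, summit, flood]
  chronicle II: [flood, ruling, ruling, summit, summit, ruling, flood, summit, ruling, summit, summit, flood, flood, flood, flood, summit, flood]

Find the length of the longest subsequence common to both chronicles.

One common subsequence of length 10: ruling at chronicle I[1]=chronicle II[2]; then ruling at chronicle I[2]=chronicle II[3]; then ruling at chronicle I[4]=chronicle II[6]; then flood at chronicle I[5]=chronicle II[7]; then summit at chronicle I[6]=chronicle II[8]; then summit at chronicle I[7]=chronicle II[10]; then summit at chronicle I[8]=chronicle II[11]; then flood at chronicle I[11]=chronicle II[15]; then summit at chronicle I[14]=chronicle II[16]; then flood at chronicle I[15]=chronicle II[17]. dp[15][17] = 10 confirms this is the maximum.

10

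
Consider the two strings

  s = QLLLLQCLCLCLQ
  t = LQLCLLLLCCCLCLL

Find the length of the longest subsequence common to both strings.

Match Q [1,2], L [2,5], L [3,6], L [4,7], L [5,8], C [7,11], L [8,12], C [9,13], L [10,14], L [12,15] — 10 characters in the same relative order in both. Since dp[13][15] = 10, nothing longer is possible.

10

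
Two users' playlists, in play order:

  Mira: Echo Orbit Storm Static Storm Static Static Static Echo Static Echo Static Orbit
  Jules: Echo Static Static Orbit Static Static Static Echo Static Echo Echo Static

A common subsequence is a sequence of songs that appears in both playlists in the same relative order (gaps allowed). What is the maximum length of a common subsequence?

9

Match Echo [1,1], Orbit [2,4], Static [4,5], Static [6,6], Static [7,7], Static [8,9], Echo [9,10], Echo [11,11], Static [12,12] — 9 songs in the same relative order in both, and the DP table's final entry dp[13][12] is also 9, so no common subsequence is longer.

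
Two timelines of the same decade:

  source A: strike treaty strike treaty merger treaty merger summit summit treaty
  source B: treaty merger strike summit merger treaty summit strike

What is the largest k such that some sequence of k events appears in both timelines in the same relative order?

Match treaty at source A[2]=source B[1]; then strike at source A[3]=source B[3]; then merger at source A[5]=source B[5]; then treaty at source A[6]=source B[6]; then summit at source A[8]=source B[7] — 5 events in the same relative order in both. The LCS DP gives dp[10][8] = 5, so this is optimal.

5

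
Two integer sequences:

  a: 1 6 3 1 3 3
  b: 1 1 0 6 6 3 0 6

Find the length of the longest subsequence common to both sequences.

Match 1 (a #1, b #2), then 6 (a #2, b #5), then 3 (a #3, b #6) — 3 values in the same relative order in both. dp[6][8] = 3 confirms this is the maximum.

3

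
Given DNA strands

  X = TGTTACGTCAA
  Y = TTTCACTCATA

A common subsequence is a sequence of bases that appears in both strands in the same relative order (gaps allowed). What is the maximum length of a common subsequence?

Let dp[i][j] be the LCS length of the first i bases of X and the first j bases of Y. dp[i][j] = dp[i-1][j-1]+1 when the i-th and j-th bases match, else max(dp[i-1][j], dp[i][j-1]).
    ·  T  T  T  C  A  C  T  C  A  T  A
 ·  0  0  0  0  0  0  0  0  0  0  0  0
 T  0  1  1  1  1  1  1  1  1  1  1  1
 G  0  1  1  1  1  1  1  1  1  1  1  1
 T  0  1  2  2  2  2  2  2  2  2  2  2
 T  0  1  2  3  3  3  3  3  3  3  3  3
 A  0  1  2  3  3  4  4  4  4  4  4  4
 C  0  1  2  3  4  4  5  5  5  5  5  5
 G  0  1  2  3  4  4  5  5  5  5  5  5
 T  0  1  2  3  4  4  5  6  6  6  6  6
 C  0  1  2  3  4  4  5  6  7  7  7  7
 A  0  1  2  3  4  5  5  6  7  8  8  8
 A  0  1  2  3  4  5  5  6  7  8  8  9
dp[11][11] = 9. One LCS (by backtracking along matches): TTTACTCAA.

9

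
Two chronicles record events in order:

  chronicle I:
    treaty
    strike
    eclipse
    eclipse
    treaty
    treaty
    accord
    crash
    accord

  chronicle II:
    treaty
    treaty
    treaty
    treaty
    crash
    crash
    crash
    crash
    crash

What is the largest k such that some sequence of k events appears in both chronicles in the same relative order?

Match treaty [1,2]; then treaty [5,3]; then treaty [6,4]; then crash [8,9] — 4 events in the same relative order in both. The LCS DP gives dp[9][9] = 4, so this is optimal.

4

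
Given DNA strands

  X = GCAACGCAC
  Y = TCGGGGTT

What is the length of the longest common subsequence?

Let dp[i][j] be the LCS length of the first i bases of X and the first j bases of Y. dp[i][j] = dp[i-1][j-1]+1 when the i-th and j-th bases match, else max(dp[i-1][j], dp[i][j-1]).
    ·  T  C  G  G  G  G  T  T
 ·  0  0  0  0  0  0  0  0  0
 G  0  0  0  1  1  1  1  1  1
 C  0  0  1  1  1  1  1  1  1
 A  0  0  1  1  1  1  1  1  1
 A  0  0  1  1  1  1  1  1  1
 C  0  0  1  1  1  1  1  1  1
 G  0  0  1  2  2  2  2  2  2
 C  0  0  1  2  2  2  2  2  2
 A  0  0  1  2  2  2  2  2  2
 C  0  0  1  2  2  2  2  2  2
dp[9][8] = 2. One LCS (by backtracking along matches): GG.

2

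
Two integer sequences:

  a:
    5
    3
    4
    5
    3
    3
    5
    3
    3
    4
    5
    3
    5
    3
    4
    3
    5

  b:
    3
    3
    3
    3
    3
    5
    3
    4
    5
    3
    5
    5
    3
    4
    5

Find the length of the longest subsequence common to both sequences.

Match 3 (a #2, b #3), 3 (a #5, b #4), 3 (a #6, b #5), 5 (a #7, b #6), 3 (a #9, b #7), 4 (a #10, b #8), 5 (a #11, b #9), 3 (a #12, b #10), 5 (a #13, b #12), 3 (a #14, b #13), 4 (a #15, b #14), 5 (a #17, b #15) — 12 values in the same relative order in both. dp[17][15] = 12 confirms this is the maximum.

12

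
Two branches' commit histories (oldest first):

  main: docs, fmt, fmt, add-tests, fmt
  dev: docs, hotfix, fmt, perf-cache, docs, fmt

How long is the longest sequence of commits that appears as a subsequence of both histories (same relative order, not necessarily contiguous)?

Pick docs (main #1, dev #1); then fmt (main #2, dev #3); then fmt (main #5, dev #6); all 3 commits appear in both, in order. Since dp[5][6] = 3, nothing longer is possible.

3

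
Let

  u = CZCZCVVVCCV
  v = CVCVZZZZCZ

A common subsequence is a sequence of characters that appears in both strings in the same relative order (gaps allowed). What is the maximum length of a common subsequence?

4

Let dp[i][j] be the LCS length of the first i characters of u and the first j characters of v. dp[i][j] = dp[i-1][j-1]+1 when the i-th and j-th characters match, else max(dp[i-1][j], dp[i][j-1]).
    ·  C  V  C  V  Z  Z  Z  Z  C  Z
 ·  0  0  0  0  0  0  0  0  0  0  0
 C  0  1  1  1  1  1  1  1  1  1  1
 Z  0  1  1  1  1  2  2  2  2  2  2
 C  0  1  1  2  2  2  2  2  2  3  3
 Z  0  1  1  2  2  3  3  3  3  3  4
 C  0  1  1  2  2  3  3  3  3  4  4
 V  0  1  2  2  3  3  3  3  3  4  4
 V  0  1  2  2  3  3  3  3  3  4  4
 V  0  1  2  2  3  3  3  3  3  4  4
 C  0  1  2  3  3  3  3  3  3  4  4
 C  0  1  2  3  3  3  3  3  3  4  4
 V  0  1  2  3  4  4  4  4  4  4  4
dp[11][10] = 4. One LCS (by backtracking along matches): CZCZ.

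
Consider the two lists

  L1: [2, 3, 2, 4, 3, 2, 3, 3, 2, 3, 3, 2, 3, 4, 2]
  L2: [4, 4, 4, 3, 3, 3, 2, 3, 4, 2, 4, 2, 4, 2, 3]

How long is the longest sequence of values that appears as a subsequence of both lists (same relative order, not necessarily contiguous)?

One common subsequence of length 9: 4 (L1 #4, L2 #3), 3 (L1 #5, L2 #4), 3 (L1 #7, L2 #5), 3 (L1 #8, L2 #6), 2 (L1 #9, L2 #7), 3 (L1 #10, L2 #8), 2 (L1 #12, L2 #12), 4 (L1 #14, L2 #13), 2 (L1 #15, L2 #14), and the DP table's final entry dp[15][15] is also 9, so no common subsequence is longer.

9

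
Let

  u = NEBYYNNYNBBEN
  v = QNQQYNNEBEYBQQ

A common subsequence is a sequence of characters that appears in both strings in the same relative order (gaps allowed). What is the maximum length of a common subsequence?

One common subsequence of length 6: N at u[1]=v[2], then Y at u[5]=v[5], then N at u[6]=v[6], then N at u[7]=v[7], then Y at u[8]=v[11], then B at u[10]=v[12]. The LCS DP gives dp[13][14] = 6, so this is optimal.

6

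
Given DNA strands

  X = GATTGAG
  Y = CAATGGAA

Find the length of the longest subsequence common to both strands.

Let dp[i][j] be the LCS length of the first i bases of X and the first j bases of Y. dp[i][j] = dp[i-1][j-1]+1 when the i-th and j-th bases match, else max(dp[i-1][j], dp[i][j-1]).
    ·  C  A  A  T  G  G  A  A
 ·  0  0  0  0  0  0  0  0  0
 G  0  0  0  0  0  1  1  1  1
 A  0  0  1  1  1  1  1  2  2
 T  0  0  1  1  2  2  2  2  2
 T  0  0  1  1  2  2  2  2  2
 G  0  0  1  1  2  3  3  3  3
 A  0  0  1  2  2  3  3  4  4
 G  0  0  1  2  2  3  4  4  4
dp[7][8] = 4. One LCS (by backtracking along matches): ATGA.

4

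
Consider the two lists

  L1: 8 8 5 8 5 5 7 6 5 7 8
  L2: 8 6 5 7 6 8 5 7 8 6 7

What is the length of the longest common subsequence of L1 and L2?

Pick 8 (L1 #1, L2 #1) → 5 (L1 #3, L2 #3) → 8 (L1 #4, L2 #6) → 5 (L1 #6, L2 #7) → 7 (L1 #7, L2 #8) → 6 (L1 #8, L2 #10) → 7 (L1 #10, L2 #11); all 7 values appear in both, in order. Since dp[11][11] = 7, nothing longer is possible.

7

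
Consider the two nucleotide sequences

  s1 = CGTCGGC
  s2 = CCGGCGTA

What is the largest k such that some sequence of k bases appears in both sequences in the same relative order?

Match C [1,1] → C [4,2] → G [5,3] → G [6,4] → C [7,5] — 5 bases in the same relative order in both. Since dp[7][8] = 5, nothing longer is possible.

5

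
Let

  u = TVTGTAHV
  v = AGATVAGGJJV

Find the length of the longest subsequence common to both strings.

4

Let dp[i][j] be the LCS length of the first i characters of u and the first j characters of v. dp[i][j] = dp[i-1][j-1]+1 when the i-th and j-th characters match, else max(dp[i-1][j], dp[i][j-1]).
    ·  A  G  A  T  V  A  G  G  J  J  V
 ·  0  0  0  0  0  0  0  0  0  0  0  0
 T  0  0  0  0  1  1  1  1  1  1  1  1
 V  0  0  0  0  1  2  2  2  2  2  2  2
 T  0  0  0  0  1  2  2  2  2  2  2  2
 G  0  0  1  1  1  2  2  3  3  3  3  3
 T  0  0  1  1  2  2  2  3  3  3  3  3
 A  0  1  1  2  2  2  3  3  3  3  3  3
 H  0  1  1  2  2  2  3  3  3  3  3  3
 V  0  1  1  2  2  3  3  3  3  3  3  4
dp[8][11] = 4. One LCS (by backtracking along matches): TVGV.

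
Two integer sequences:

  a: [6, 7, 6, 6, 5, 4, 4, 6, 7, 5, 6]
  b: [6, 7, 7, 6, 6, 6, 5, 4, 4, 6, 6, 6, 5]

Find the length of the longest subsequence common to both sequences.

Match 6 [1,1], 7 [2,3], 6 [3,5], 6 [4,6], 5 [5,7], 4 [6,8], 4 [7,9], 6 [8,12], 5 [10,13] — 9 values in the same relative order in both. The LCS DP gives dp[11][13] = 9, so this is optimal.

9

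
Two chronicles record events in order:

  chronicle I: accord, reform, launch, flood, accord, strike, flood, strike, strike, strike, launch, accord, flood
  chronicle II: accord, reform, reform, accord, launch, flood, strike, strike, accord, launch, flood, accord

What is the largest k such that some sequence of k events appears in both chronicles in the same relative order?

Match accord (chronicle I #1, chronicle II #1), then reform (chronicle I #2, chronicle II #3), then launch (chronicle I #3, chronicle II #5), then flood (chronicle I #4, chronicle II #6), then strike (chronicle I #6, chronicle II #7), then strike (chronicle I #8, chronicle II #8), then launch (chronicle I #11, chronicle II #10), then accord (chronicle I #12, chronicle II #12) — 8 events in the same relative order in both, and the DP table's final entry dp[13][12] is also 8, so no common subsequence is longer.

8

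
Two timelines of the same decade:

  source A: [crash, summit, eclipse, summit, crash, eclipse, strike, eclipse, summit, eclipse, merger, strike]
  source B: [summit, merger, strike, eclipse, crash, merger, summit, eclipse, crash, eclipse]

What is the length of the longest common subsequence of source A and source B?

5

One common subsequence of length 5: crash at source A[1]=source B[5]; then summit at source A[2]=source B[7]; then eclipse at source A[3]=source B[8]; then crash at source A[5]=source B[9]; then eclipse at source A[10]=source B[10]. The LCS DP gives dp[12][10] = 5, so this is optimal.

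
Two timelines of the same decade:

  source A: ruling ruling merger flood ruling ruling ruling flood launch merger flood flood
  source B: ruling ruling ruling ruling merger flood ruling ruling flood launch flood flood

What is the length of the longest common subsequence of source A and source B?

10

Pick ruling [1,3], then ruling [2,4], then merger [3,5], then flood [4,6], then ruling [6,7], then ruling [7,8], then flood [8,9], then launch [9,10], then flood [11,11], then flood [12,12]; all 10 events appear in both, in order. dp[12][12] = 10 confirms this is the maximum.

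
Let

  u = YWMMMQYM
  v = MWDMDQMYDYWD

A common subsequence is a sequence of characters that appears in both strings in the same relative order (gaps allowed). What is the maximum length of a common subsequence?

Let dp[i][j] be the LCS length of the first i characters of u and the first j characters of v. dp[i][j] = dp[i-1][j-1]+1 when the i-th and j-th characters match, else max(dp[i-1][j], dp[i][j-1]).
    ·  M  W  D  M  D  Q  M  Y  D  Y  W  D
 ·  0  0  0  0  0  0  0  0  0  0  0  0  0
 Y  0  0  0  0  0  0  0  0  1  1  1  1  1
 W  0  0  1  1  1  1  1  1  1  1  1  2  2
 M  0  1  1  1  2  2  2  2  2  2  2  2  2
 M  0  1  1  1  2  2  2  3  3  3  3  3  3
 M  0  1  1  1  2  2  2  3  3  3  3  3  3
 Q  0  1  1  1  2  2  3  3  3  3  3  3  3
 Y  0  1  1  1  2  2  3  3  4  4  4  4  4
 M  0  1  1  1  2  2  3  4  4  4  4  4  4
dp[8][12] = 4. One LCS (by backtracking along matches): WMMY.

4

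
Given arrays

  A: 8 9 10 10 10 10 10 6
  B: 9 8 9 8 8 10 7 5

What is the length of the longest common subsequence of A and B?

3

Taking 8 at A[1]=B[2], then 9 at A[2]=B[3], then 10 at A[3]=B[6] gives a common subsequence of length 3, and the DP table's final entry dp[8][8] is also 3, so no common subsequence is longer.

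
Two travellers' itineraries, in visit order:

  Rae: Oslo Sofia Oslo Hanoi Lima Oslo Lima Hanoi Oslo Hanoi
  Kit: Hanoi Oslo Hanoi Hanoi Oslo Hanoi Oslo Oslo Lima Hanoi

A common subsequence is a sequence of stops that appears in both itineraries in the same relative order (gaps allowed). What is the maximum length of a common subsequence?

6

Taking Oslo (Rae #1, Kit #2); then Oslo (Rae #3, Kit #5); then Hanoi (Rae #4, Kit #6); then Oslo (Rae #6, Kit #8); then Lima (Rae #7, Kit #9); then Hanoi (Rae #10, Kit #10) gives a common subsequence of length 6. dp[10][10] = 6 confirms this is the maximum.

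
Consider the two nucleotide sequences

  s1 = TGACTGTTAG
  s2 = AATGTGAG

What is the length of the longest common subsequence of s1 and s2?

Pick T [1,3]; then G [2,4]; then T [5,5]; then G [6,6]; then A [9,7]; then G [10,8]; all 6 bases appear in both, in order. dp[10][8] = 6 confirms this is the maximum.

6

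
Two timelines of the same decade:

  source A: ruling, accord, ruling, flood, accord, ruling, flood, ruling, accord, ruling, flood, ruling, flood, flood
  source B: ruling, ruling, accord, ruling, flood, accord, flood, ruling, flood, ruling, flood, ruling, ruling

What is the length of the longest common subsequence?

10

Taking ruling (source A #1, source B #2), accord (source A #2, source B #3), ruling (source A #3, source B #4), flood (source A #4, source B #5), accord (source A #5, source B #6), ruling (source A #6, source B #8), flood (source A #7, source B #9), ruling (source A #8, source B #10), ruling (source A #10, source B #12), ruling (source A #12, source B #13) gives a common subsequence of length 10, and the DP table's final entry dp[14][13] is also 10, so no common subsequence is longer.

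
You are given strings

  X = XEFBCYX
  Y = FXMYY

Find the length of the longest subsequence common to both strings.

2

Let dp[i][j] be the LCS length of the first i characters of X and the first j characters of Y. dp[i][j] = dp[i-1][j-1]+1 when the i-th and j-th characters match, else max(dp[i-1][j], dp[i][j-1]).
    ·  F  X  M  Y  Y
 ·  0  0  0  0  0  0
 X  0  0  1  1  1  1
 E  0  0  1  1  1  1
 F  0  1  1  1  1  1
 B  0  1  1  1  1  1
 C  0  1  1  1  1  1
 Y  0  1  1  1  2  2
 X  0  1  2  2  2  2
dp[7][5] = 2. One LCS (by backtracking along matches): XY.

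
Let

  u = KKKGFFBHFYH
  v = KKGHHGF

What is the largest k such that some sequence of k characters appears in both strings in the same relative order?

Pick K [2,1]; then K [3,2]; then G [4,3]; then H [8,5]; then F [9,7]; all 5 characters appear in both, in order. dp[11][7] = 5 confirms this is the maximum.

5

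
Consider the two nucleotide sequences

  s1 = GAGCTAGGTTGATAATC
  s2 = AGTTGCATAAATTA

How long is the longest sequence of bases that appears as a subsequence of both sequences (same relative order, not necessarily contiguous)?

10

One common subsequence of length 10: A [6,1], then G [8,2], then T [9,3], then T [10,4], then G [11,5], then A [12,7], then T [13,8], then A [14,10], then A [15,11], then T [16,13]. The LCS DP gives dp[17][14] = 10, so this is optimal.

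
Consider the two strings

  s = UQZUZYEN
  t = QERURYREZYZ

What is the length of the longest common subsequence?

4

Taking Q at s[2]=t[1]; then U at s[4]=t[4]; then Z at s[5]=t[9]; then Y at s[6]=t[10] gives a common subsequence of length 4. The LCS DP gives dp[8][11] = 4, so this is optimal.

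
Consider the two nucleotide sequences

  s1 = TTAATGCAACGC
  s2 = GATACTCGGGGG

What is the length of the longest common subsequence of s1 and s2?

5

Match T (s1 #2, s2 #3), then A (s1 #3, s2 #4), then T (s1 #5, s2 #6), then G (s1 #6, s2 #11), then G (s1 #11, s2 #12) — 5 bases in the same relative order in both. Since dp[12][12] = 5, nothing longer is possible.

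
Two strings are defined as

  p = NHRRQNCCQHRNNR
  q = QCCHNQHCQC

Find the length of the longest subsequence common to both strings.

5

Pick Q at p[5]=q[1], then C at p[7]=q[2], then C at p[8]=q[3], then Q at p[9]=q[6], then H at p[10]=q[7]; all 5 characters appear in both, in order. Since dp[14][10] = 5, nothing longer is possible.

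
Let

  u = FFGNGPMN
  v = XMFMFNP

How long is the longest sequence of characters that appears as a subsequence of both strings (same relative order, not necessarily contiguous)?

4

Taking F (u #1, v #3); then F (u #2, v #5); then N (u #4, v #6); then P (u #6, v #7) gives a common subsequence of length 4, and the DP table's final entry dp[8][7] is also 4, so no common subsequence is longer.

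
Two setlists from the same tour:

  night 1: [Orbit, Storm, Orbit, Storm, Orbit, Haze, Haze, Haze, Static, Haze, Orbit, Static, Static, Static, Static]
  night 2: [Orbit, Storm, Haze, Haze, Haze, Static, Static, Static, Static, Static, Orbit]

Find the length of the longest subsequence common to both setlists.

10

Match Orbit [3,1], then Storm [4,2], then Haze [6,3], then Haze [7,4], then Haze [8,5], then Static [9,6], then Static [12,7], then Static [13,8], then Static [14,9], then Static [15,10] — 10 songs in the same relative order in both, and the DP table's final entry dp[15][11] is also 10, so no common subsequence is longer.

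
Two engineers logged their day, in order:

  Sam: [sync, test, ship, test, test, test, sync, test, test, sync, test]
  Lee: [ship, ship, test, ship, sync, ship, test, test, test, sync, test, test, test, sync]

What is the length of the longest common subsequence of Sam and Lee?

9

Pick sync at Sam[1]=Lee[5]; then ship at Sam[3]=Lee[6]; then test at Sam[4]=Lee[7]; then test at Sam[5]=Lee[8]; then test at Sam[6]=Lee[9]; then sync at Sam[7]=Lee[10]; then test at Sam[8]=Lee[12]; then test at Sam[9]=Lee[13]; then sync at Sam[10]=Lee[14]; all 9 tasks appear in both, in order. dp[11][14] = 9 confirms this is the maximum.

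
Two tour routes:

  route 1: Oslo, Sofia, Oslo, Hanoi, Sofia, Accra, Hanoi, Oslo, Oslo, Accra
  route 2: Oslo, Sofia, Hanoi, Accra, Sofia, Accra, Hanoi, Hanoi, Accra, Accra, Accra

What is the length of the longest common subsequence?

7

Pick Oslo at route 1[1]=route 2[1], Sofia at route 1[2]=route 2[2], Hanoi at route 1[4]=route 2[3], Sofia at route 1[5]=route 2[5], Accra at route 1[6]=route 2[6], Hanoi at route 1[7]=route 2[8], Accra at route 1[10]=route 2[11]; all 7 stops appear in both, in order. The LCS DP gives dp[10][11] = 7, so this is optimal.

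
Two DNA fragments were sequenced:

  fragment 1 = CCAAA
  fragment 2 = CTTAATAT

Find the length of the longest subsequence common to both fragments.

Pick C (fragment 1 #1, fragment 2 #1), A (fragment 1 #3, fragment 2 #4), A (fragment 1 #4, fragment 2 #5), A (fragment 1 #5, fragment 2 #7); all 4 bases appear in both, in order, and the DP table's final entry dp[5][8] is also 4, so no common subsequence is longer.

4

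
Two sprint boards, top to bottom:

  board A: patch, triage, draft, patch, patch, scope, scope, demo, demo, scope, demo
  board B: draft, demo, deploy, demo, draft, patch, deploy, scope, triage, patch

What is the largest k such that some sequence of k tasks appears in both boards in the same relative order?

Match draft at board A[3]=board B[1] → demo at board A[8]=board B[2] → demo at board A[9]=board B[4] → scope at board A[10]=board B[8] — 4 tasks in the same relative order in both. The LCS DP gives dp[11][10] = 4, so this is optimal.

4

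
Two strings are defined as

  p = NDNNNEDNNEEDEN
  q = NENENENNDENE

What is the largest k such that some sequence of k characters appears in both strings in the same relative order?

Pick N [1,1]; then N [3,3]; then N [5,5]; then E [6,6]; then N [8,7]; then N [9,8]; then D [12,9]; then E [13,10]; then N [14,11]; all 9 characters appear in both, in order. Since dp[14][12] = 9, nothing longer is possible.

9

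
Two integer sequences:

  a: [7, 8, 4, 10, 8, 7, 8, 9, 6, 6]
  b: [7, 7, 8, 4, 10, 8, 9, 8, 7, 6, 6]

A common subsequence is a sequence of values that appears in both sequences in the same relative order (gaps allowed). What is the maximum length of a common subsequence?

Let dp[i][j] be the LCS length of the first i values of a and the first j values of b. dp[i][j] = dp[i-1][j-1]+1 when the i-th and j-th values match, else max(dp[i-1][j], dp[i][j-1]).
    ·  7  7  8  4 10  8  9  8  7  6  6
 ·  0  0  0  0  0  0  0  0  0  0  0  0
 7  0  1  1  1  1  1  1  1  1  1  1  1
 8  0  1  1  2  2  2  2  2  2  2  2  2
 4  0  1  1  2  3  3  3  3  3  3  3  3
10  0  1  1  2  3  4  4  4  4  4  4  4
 8  0  1  1  2  3  4  5  5  5  5  5  5
 7  0  1  2  2  3  4  5  5  5  6  6  6
 8  0  1  2  3  3  4  5  5  6  6  6  6
 9  0  1  2  3  3  4  5  6  6  6  6  6
 6  0  1  2  3  3  4  5  6  6  6  7  7
 6  0  1  2  3  3  4  5  6  6  6  7  8
dp[10][11] = 8. One LCS (by backtracking along matches): 7, 8, 4, 10, 8, 7, 6, 6.

8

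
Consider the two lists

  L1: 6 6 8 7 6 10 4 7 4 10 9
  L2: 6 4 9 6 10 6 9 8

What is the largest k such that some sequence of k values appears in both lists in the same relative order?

One common subsequence of length 4: 6 at L1[1]=L2[1]; then 6 at L1[2]=L2[4]; then 6 at L1[5]=L2[6]; then 9 at L1[11]=L2[7], and the DP table's final entry dp[11][8] is also 4, so no common subsequence is longer.

4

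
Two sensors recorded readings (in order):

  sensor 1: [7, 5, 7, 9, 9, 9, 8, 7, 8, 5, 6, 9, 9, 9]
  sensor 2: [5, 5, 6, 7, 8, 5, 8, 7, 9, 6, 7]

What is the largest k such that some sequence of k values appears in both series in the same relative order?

Pick 7 at sensor 1[1]=sensor 2[4] → 5 at sensor 1[2]=sensor 2[6] → 7 at sensor 1[3]=sensor 2[8] → 9 at sensor 1[4]=sensor 2[9] → 7 at sensor 1[8]=sensor 2[11]; all 5 values appear in both, in order. dp[14][11] = 5 confirms this is the maximum.

5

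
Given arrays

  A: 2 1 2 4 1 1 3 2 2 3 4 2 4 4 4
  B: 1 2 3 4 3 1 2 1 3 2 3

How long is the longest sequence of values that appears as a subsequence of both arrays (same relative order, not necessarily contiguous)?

Match 1 at A[2]=B[1] → 2 at A[3]=B[2] → 4 at A[4]=B[4] → 1 at A[5]=B[6] → 1 at A[6]=B[8] → 3 at A[7]=B[9] → 2 at A[9]=B[10] → 3 at A[10]=B[11] — 8 values in the same relative order in both, and the DP table's final entry dp[15][11] is also 8, so no common subsequence is longer.

8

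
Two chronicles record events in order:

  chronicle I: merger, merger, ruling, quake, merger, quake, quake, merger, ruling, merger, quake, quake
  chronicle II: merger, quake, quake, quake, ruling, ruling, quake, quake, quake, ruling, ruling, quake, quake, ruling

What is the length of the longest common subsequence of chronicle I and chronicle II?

Match merger at chronicle I[1]=chronicle II[1], ruling at chronicle I[3]=chronicle II[6], quake at chronicle I[4]=chronicle II[7], quake at chronicle I[6]=chronicle II[8], quake at chronicle I[7]=chronicle II[9], ruling at chronicle I[9]=chronicle II[11], quake at chronicle I[11]=chronicle II[12], quake at chronicle I[12]=chronicle II[13] — 8 events in the same relative order in both. dp[12][14] = 8 confirms this is the maximum.

8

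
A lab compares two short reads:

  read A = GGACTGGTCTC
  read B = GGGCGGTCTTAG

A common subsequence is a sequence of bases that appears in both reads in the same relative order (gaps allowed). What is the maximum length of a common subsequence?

8

Let dp[i][j] be the LCS length of the first i bases of read A and the first j bases of read B. dp[i][j] = dp[i-1][j-1]+1 when the i-th and j-th bases match, else max(dp[i-1][j], dp[i][j-1]).
    ·  G  G  G  C  G  G  T  C  T  T  A  G
 ·  0  0  0  0  0  0  0  0  0  0  0  0  0
 G  0  1  1  1  1  1  1  1  1  1  1  1  1
 G  0  1  2  2  2  2  2  2  2  2  2  2  2
 A  0  1  2  2  2  2  2  2  2  2  2  3  3
 C  0  1  2  2  3  3  3  3  3  3  3  3  3
 T  0  1  2  2  3  3  3  4  4  4  4  4  4
 G  0  1  2  3  3  4  4  4  4  4  4  4  5
 G  0  1  2  3  3  4  5  5  5  5  5  5  5
 T  0  1  2  3  3  4  5  6  6  6  6  6  6
 C  0  1  2  3  4  4  5  6  7  7  7  7  7
 T  0  1  2  3  4  4  5  6  7  8  8  8  8
 C  0  1  2  3  4  4  5  6  7  8  8  8  8
dp[11][12] = 8. One LCS (by backtracking along matches): GGCGGTCT.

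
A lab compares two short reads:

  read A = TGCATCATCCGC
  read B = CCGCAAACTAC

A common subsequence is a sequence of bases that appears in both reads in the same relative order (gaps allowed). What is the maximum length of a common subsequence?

Let dp[i][j] be the LCS length of the first i bases of read A and the first j bases of read B. dp[i][j] = dp[i-1][j-1]+1 when the i-th and j-th bases match, else max(dp[i-1][j], dp[i][j-1]).
    ·  C  C  G  C  A  A  A  C  T  A  C
 ·  0  0  0  0  0  0  0  0  0  0  0  0
 T  0  0  0  0  0  0  0  0  0  1  1  1
 G  0  0  0  1  1  1  1  1  1  1  1  1
 C  0  1  1  1  2  2  2  2  2  2  2  2
 A  0  1  1  1  2  3  3  3  3  3  3  3
 T  0  1  1  1  2  3  3  3  3  4  4  4
 C  0  1  2  2  2  3  3  3  4  4  4  5
 A  0  1  2  2  2  3  4  4  4  4  5  5
 T  0  1  2  2  2  3  4  4  4  5  5  5
 C  0  1  2  2  3  3  4  4  5  5  5  6
 C  0  1  2  2  3  3  4  4  5  5  5  6
 G  0  1  2  3  3  3  4  4  5  5  5  6
 C  0  1  2  3  4  4  4  4  5  5  5  6
dp[12][11] = 6. One LCS (by backtracking along matches): GCATAC.

6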